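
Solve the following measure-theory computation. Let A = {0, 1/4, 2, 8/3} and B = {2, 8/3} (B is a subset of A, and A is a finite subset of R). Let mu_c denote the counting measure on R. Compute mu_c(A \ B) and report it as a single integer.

Counting measure assigns mu_c(E) = |E| (number of elements) when E is finite. For B subset A, A \ B is the set of elements of A not in B, so |A \ B| = |A| - |B|.
|A| = 4, |B| = 2, so mu_c(A \ B) = 4 - 2 = 2.

2


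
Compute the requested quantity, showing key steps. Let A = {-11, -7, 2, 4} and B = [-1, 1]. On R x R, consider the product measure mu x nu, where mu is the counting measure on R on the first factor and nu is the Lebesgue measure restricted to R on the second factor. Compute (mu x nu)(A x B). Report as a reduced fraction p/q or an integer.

For a measurable rectangle A x B, the product measure satisfies
  (mu x nu)(A x B) = mu(A) * nu(B).
  mu(A) = 4.
  nu(B) = 2.
  (mu x nu)(A x B) = 4 * 2 = 8.

8


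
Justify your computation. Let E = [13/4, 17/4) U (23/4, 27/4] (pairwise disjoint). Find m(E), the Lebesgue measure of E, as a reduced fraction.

For pairwise disjoint intervals, m(union_i I_i) = sum_i m(I_i),
and m is invariant under swapping open/closed endpoints (single points have measure 0).
So m(E) = sum_i (b_i - a_i).
  I_1 has length 17/4 - 13/4 = 1.
  I_2 has length 27/4 - 23/4 = 1.
Summing:
  m(E) = 1 + 1 = 2.

2


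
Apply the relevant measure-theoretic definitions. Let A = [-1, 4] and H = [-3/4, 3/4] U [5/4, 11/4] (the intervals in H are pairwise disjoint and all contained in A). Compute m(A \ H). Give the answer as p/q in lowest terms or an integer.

The ambient interval has length m(A) = 4 - (-1) = 5.
Since the holes are disjoint and sit inside A, by finite additivity
  m(H) = sum_i (b_i - a_i), and m(A \ H) = m(A) - m(H).
Computing the hole measures:
  m(H_1) = 3/4 - (-3/4) = 3/2.
  m(H_2) = 11/4 - 5/4 = 3/2.
Summed: m(H) = 3/2 + 3/2 = 3.
So m(A \ H) = 5 - 3 = 2.

2


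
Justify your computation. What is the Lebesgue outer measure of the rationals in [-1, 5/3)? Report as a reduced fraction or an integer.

E = Q cap [-1, 5/3) is a subset of Q, which is countable. Enumerate Q = {q_1, q_2, ...}; for any eps > 0, cover q_k by the open interval (q_k - eps/2^(k+1), q_k + eps/2^(k+1)), of length eps/2^k. The total cover length is sum_{k>=1} eps/2^k = eps. Hence m*(E) <= m*(Q) <= eps for every eps > 0, and since outer measure is non-negative, m*(E) = 0.

0


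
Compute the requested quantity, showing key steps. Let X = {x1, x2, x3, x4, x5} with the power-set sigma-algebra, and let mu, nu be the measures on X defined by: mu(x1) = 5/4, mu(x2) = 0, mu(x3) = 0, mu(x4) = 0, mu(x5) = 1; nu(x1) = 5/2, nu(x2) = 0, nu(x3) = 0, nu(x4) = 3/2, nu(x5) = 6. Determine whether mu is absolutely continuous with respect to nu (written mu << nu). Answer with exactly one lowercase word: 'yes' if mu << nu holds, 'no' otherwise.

mu << nu means: every nu-null measurable set is also mu-null; equivalently, for every atom x, if nu({x}) = 0 then mu({x}) = 0.
Checking each atom:
  x1: nu = 5/2 > 0 -> no constraint.
  x2: nu = 0, mu = 0 -> consistent with mu << nu.
  x3: nu = 0, mu = 0 -> consistent with mu << nu.
  x4: nu = 3/2 > 0 -> no constraint.
  x5: nu = 6 > 0 -> no constraint.
No atom violates the condition. Therefore mu << nu.

yes


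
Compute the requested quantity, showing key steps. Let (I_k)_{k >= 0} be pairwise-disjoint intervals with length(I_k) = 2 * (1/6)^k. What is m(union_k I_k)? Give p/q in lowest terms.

By countable additivity of the Lebesgue measure on pairwise disjoint measurable sets,
  m(union_{k >= 0} I_k) = sum_{k >= 0} m(I_k) = sum_{k >= 0} a * r^k,
  with a = 2 and r = 1/6.
Since 0 < r = 1/6 < 1, the geometric series converges:
  sum_{k >= 0} a * r^k = a / (1 - r).
  = 2 / (1 - 1/6)
  = 2 / (5/6)
  = 12/5.

12/5


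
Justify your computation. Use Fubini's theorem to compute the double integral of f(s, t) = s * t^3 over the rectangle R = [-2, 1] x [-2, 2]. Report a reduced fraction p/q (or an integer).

f(s, t) is a tensor product of a function of s and a function of t, and both factors are bounded continuous (hence Lebesgue integrable) on the rectangle, so Fubini's theorem applies:
  integral_R f d(m x m) = (integral_a1^b1 s ds) * (integral_a2^b2 t^3 dt).
Inner integral in s: integral_{-2}^{1} s ds = (1^2 - (-2)^2)/2
  = -3/2.
Inner integral in t: integral_{-2}^{2} t^3 dt = (2^4 - (-2)^4)/4
  = 0.
Product: (-3/2) * (0) = 0.

0


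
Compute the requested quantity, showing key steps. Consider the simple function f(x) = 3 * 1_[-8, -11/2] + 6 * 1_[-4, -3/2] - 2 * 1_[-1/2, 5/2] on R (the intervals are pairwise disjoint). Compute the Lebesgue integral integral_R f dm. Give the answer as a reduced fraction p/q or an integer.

For a simple function f = sum_i c_i * 1_{A_i} with disjoint A_i,
  integral f dm = sum_i c_i * m(A_i).
Lengths of the A_i:
  m(A_1) = -11/2 - (-8) = 5/2.
  m(A_2) = -3/2 - (-4) = 5/2.
  m(A_3) = 5/2 - (-1/2) = 3.
Contributions c_i * m(A_i):
  (3) * (5/2) = 15/2.
  (6) * (5/2) = 15.
  (-2) * (3) = -6.
Total: 15/2 + 15 - 6 = 33/2.

33/2


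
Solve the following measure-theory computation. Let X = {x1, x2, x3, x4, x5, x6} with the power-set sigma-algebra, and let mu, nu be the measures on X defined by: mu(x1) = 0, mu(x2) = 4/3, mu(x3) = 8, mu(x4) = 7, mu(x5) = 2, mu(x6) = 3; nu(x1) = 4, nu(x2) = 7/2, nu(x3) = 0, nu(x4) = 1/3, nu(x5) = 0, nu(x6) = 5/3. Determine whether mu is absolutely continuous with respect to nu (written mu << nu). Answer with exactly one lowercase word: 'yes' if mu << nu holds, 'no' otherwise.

mu << nu means: every nu-null measurable set is also mu-null; equivalently, for every atom x, if nu({x}) = 0 then mu({x}) = 0.
Checking each atom:
  x1: nu = 4 > 0 -> no constraint.
  x2: nu = 7/2 > 0 -> no constraint.
  x3: nu = 0, mu = 8 > 0 -> violates mu << nu.
  x4: nu = 1/3 > 0 -> no constraint.
  x5: nu = 0, mu = 2 > 0 -> violates mu << nu.
  x6: nu = 5/3 > 0 -> no constraint.
The atom(s) x3, x5 violate the condition (nu = 0 but mu > 0). Therefore mu is NOT absolutely continuous w.r.t. nu.

no


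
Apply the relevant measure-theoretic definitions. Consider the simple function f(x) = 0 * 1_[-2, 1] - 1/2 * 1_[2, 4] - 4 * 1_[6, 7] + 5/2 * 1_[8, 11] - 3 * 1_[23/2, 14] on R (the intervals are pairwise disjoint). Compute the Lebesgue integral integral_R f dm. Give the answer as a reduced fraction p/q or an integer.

For a simple function f = sum_i c_i * 1_{A_i} with disjoint A_i,
  integral f dm = sum_i c_i * m(A_i).
Lengths of the A_i:
  m(A_1) = 1 - (-2) = 3.
  m(A_2) = 4 - 2 = 2.
  m(A_3) = 7 - 6 = 1.
  m(A_4) = 11 - 8 = 3.
  m(A_5) = 14 - 23/2 = 5/2.
Contributions c_i * m(A_i):
  (0) * (3) = 0.
  (-1/2) * (2) = -1.
  (-4) * (1) = -4.
  (5/2) * (3) = 15/2.
  (-3) * (5/2) = -15/2.
Total: 0 - 1 - 4 + 15/2 - 15/2 = -5.

-5


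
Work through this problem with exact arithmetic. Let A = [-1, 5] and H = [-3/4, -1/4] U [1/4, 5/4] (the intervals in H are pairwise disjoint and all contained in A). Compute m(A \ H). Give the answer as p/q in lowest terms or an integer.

The ambient interval has length m(A) = 5 - (-1) = 6.
Since the holes are disjoint and sit inside A, by finite additivity
  m(H) = sum_i (b_i - a_i), and m(A \ H) = m(A) - m(H).
Computing the hole measures:
  m(H_1) = -1/4 - (-3/4) = 1/2.
  m(H_2) = 5/4 - 1/4 = 1.
Summed: m(H) = 1/2 + 1 = 3/2.
So m(A \ H) = 6 - 3/2 = 9/2.

9/2


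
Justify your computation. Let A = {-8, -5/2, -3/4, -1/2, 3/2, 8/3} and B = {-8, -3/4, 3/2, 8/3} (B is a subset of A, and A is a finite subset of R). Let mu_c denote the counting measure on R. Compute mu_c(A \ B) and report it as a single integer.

Counting measure assigns mu_c(E) = |E| (number of elements) when E is finite. For B subset A, A \ B is the set of elements of A not in B, so |A \ B| = |A| - |B|.
|A| = 6, |B| = 4, so mu_c(A \ B) = 6 - 4 = 2.

2


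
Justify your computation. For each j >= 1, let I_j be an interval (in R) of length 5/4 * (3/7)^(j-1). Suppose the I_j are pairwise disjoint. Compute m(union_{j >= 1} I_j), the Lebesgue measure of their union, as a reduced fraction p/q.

By countable additivity of the Lebesgue measure on pairwise disjoint measurable sets,
  m(union_{j >= 1} I_j) = sum_{j >= 1} m(I_j) = sum_{j >= 1} a * r^(j-1),
  with a = 5/4 and r = 3/7.
Since 0 < r = 3/7 < 1, the geometric series converges:
  sum_{j >= 1} a * r^(j-1) = a / (1 - r).
  = 5/4 / (1 - 3/7)
  = 5/4 / (4/7)
  = 35/16.

35/16


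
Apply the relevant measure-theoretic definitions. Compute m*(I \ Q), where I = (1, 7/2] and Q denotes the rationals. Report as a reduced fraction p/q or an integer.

The interval I = (1, 7/2] has m(I) = 7/2 - 1 = 5/2 (endpoints are measure-zero, so open/closed/half-open agree). Write I = (I cap Q) u (I \ Q). The rationals in I are countable, so m*(I cap Q) = 0 (cover each rational by intervals whose total length is arbitrarily small). By countable subadditivity m*(I) <= m*(I cap Q) + m*(I \ Q), hence m*(I \ Q) >= m(I) = 5/2. The reverse inequality m*(I \ Q) <= m*(I) = 5/2 is trivial since (I \ Q) is a subset of I. Therefore m*(I \ Q) = 5/2.

5/2


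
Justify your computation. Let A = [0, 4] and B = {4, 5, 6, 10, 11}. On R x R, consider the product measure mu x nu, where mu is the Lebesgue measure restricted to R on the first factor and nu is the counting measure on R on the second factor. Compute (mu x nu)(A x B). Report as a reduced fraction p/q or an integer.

For a measurable rectangle A x B, the product measure satisfies
  (mu x nu)(A x B) = mu(A) * nu(B).
  mu(A) = 4.
  nu(B) = 5.
  (mu x nu)(A x B) = 4 * 5 = 20.

20


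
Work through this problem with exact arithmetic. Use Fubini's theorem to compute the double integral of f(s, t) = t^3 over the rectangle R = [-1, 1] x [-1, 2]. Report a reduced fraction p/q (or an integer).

f(s, t) is a tensor product of a function of s and a function of t, and both factors are bounded continuous (hence Lebesgue integrable) on the rectangle, so Fubini's theorem applies:
  integral_R f d(m x m) = (integral_a1^b1 1 ds) * (integral_a2^b2 t^3 dt).
Inner integral in s: integral_{-1}^{1} 1 ds = (1^1 - (-1)^1)/1
  = 2.
Inner integral in t: integral_{-1}^{2} t^3 dt = (2^4 - (-1)^4)/4
  = 15/4.
Product: (2) * (15/4) = 15/2.

15/2


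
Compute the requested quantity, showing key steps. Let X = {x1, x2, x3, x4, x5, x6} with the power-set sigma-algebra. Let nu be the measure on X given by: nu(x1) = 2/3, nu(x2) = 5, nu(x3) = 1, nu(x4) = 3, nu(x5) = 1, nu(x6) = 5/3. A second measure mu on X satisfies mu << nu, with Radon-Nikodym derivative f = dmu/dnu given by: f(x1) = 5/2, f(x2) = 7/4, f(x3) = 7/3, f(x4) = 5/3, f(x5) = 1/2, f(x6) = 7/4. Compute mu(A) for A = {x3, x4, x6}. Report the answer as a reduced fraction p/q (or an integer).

By the defining property of the Radon-Nikodym derivative, for every measurable set A,
  mu(A) = integral_A f dnu.
Since nu is a discrete measure concentrated on the atoms of X, the integral over A reduces to the sum
  mu(A) = sum_{x in A} f(x) * nu({x}).
Computing each term:
  x3: f(x3) * nu(x3) = 7/3 * 1 = 7/3.
  x4: f(x4) * nu(x4) = 5/3 * 3 = 5.
  x6: f(x6) * nu(x6) = 7/4 * 5/3 = 35/12.
Summing: mu(A) = 7/3 + 5 + 35/12 = 41/4.

41/4


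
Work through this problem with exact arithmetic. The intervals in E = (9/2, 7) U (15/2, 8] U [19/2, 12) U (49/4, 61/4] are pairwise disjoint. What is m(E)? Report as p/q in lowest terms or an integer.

For pairwise disjoint intervals, m(union_i I_i) = sum_i m(I_i),
and m is invariant under swapping open/closed endpoints (single points have measure 0).
So m(E) = sum_i (b_i - a_i).
  I_1 has length 7 - 9/2 = 5/2.
  I_2 has length 8 - 15/2 = 1/2.
  I_3 has length 12 - 19/2 = 5/2.
  I_4 has length 61/4 - 49/4 = 3.
Summing:
  m(E) = 5/2 + 1/2 + 5/2 + 3 = 17/2.

17/2


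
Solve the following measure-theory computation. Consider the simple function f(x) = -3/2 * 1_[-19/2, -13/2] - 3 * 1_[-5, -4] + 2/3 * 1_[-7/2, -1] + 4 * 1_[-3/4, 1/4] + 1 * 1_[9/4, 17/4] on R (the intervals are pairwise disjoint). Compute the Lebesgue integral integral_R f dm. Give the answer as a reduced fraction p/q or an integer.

For a simple function f = sum_i c_i * 1_{A_i} with disjoint A_i,
  integral f dm = sum_i c_i * m(A_i).
Lengths of the A_i:
  m(A_1) = -13/2 - (-19/2) = 3.
  m(A_2) = -4 - (-5) = 1.
  m(A_3) = -1 - (-7/2) = 5/2.
  m(A_4) = 1/4 - (-3/4) = 1.
  m(A_5) = 17/4 - 9/4 = 2.
Contributions c_i * m(A_i):
  (-3/2) * (3) = -9/2.
  (-3) * (1) = -3.
  (2/3) * (5/2) = 5/3.
  (4) * (1) = 4.
  (1) * (2) = 2.
Total: -9/2 - 3 + 5/3 + 4 + 2 = 1/6.

1/6


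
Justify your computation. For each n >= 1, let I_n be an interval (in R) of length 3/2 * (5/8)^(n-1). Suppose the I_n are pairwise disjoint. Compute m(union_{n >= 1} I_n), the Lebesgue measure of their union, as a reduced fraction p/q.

By countable additivity of the Lebesgue measure on pairwise disjoint measurable sets,
  m(union_{n >= 1} I_n) = sum_{n >= 1} m(I_n) = sum_{n >= 1} a * r^(n-1),
  with a = 3/2 and r = 5/8.
Since 0 < r = 5/8 < 1, the geometric series converges:
  sum_{n >= 1} a * r^(n-1) = a / (1 - r).
  = 3/2 / (1 - 5/8)
  = 3/2 / (3/8)
  = 4.

4


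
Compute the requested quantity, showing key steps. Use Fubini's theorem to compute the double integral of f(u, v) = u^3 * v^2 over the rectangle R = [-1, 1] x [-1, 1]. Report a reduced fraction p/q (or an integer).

f(u, v) is a tensor product of a function of u and a function of v, and both factors are bounded continuous (hence Lebesgue integrable) on the rectangle, so Fubini's theorem applies:
  integral_R f d(m x m) = (integral_a1^b1 u^3 du) * (integral_a2^b2 v^2 dv).
Inner integral in u: integral_{-1}^{1} u^3 du = (1^4 - (-1)^4)/4
  = 0.
Inner integral in v: integral_{-1}^{1} v^2 dv = (1^3 - (-1)^3)/3
  = 2/3.
Product: (0) * (2/3) = 0.

0


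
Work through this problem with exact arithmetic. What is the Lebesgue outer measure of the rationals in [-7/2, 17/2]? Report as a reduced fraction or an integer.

Q cap [-7/2, 17/2] is countable; list its elements as q_1, q_2, ... . Fix eps > 0 and cover the k-th point by an interval of length eps * 2^(-k). The cover has total length eps * sum_{k>=1} 2^(-k) = eps, so by definition of outer measure m*(Q cap [-7/2, 17/2]) <= eps. Since eps was arbitrary and m* >= 0, the outer measure is 0.

0


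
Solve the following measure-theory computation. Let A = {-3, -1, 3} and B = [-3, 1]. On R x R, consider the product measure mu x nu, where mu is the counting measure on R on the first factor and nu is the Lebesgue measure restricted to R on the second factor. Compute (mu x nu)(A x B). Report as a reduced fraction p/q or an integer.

For a measurable rectangle A x B, the product measure satisfies
  (mu x nu)(A x B) = mu(A) * nu(B).
  mu(A) = 3.
  nu(B) = 4.
  (mu x nu)(A x B) = 3 * 4 = 12.

12


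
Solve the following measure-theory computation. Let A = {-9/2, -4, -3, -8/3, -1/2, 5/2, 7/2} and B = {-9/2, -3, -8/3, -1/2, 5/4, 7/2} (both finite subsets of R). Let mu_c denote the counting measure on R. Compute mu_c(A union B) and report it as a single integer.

Counting measure on a finite set equals cardinality. By inclusion-exclusion, |A union B| = |A| + |B| - |A cap B|.
|A| = 7, |B| = 6, |A cap B| = 5.
So mu_c(A union B) = 7 + 6 - 5 = 8.

8


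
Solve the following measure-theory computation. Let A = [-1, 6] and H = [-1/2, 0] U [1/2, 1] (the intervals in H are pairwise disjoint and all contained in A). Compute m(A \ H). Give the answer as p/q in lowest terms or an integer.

The ambient interval has length m(A) = 6 - (-1) = 7.
Since the holes are disjoint and sit inside A, by finite additivity
  m(H) = sum_i (b_i - a_i), and m(A \ H) = m(A) - m(H).
Computing the hole measures:
  m(H_1) = 0 - (-1/2) = 1/2.
  m(H_2) = 1 - 1/2 = 1/2.
Summed: m(H) = 1/2 + 1/2 = 1.
So m(A \ H) = 7 - 1 = 6.

6


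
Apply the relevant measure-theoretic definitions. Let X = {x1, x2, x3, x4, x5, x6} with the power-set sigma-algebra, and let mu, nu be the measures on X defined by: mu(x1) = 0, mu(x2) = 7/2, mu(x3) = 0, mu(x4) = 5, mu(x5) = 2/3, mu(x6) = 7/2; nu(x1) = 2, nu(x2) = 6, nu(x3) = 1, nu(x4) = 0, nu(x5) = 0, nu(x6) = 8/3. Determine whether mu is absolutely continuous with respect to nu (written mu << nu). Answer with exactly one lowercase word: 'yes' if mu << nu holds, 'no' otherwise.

mu << nu means: every nu-null measurable set is also mu-null; equivalently, for every atom x, if nu({x}) = 0 then mu({x}) = 0.
Checking each atom:
  x1: nu = 2 > 0 -> no constraint.
  x2: nu = 6 > 0 -> no constraint.
  x3: nu = 1 > 0 -> no constraint.
  x4: nu = 0, mu = 5 > 0 -> violates mu << nu.
  x5: nu = 0, mu = 2/3 > 0 -> violates mu << nu.
  x6: nu = 8/3 > 0 -> no constraint.
The atom(s) x4, x5 violate the condition (nu = 0 but mu > 0). Therefore mu is NOT absolutely continuous w.r.t. nu.

no


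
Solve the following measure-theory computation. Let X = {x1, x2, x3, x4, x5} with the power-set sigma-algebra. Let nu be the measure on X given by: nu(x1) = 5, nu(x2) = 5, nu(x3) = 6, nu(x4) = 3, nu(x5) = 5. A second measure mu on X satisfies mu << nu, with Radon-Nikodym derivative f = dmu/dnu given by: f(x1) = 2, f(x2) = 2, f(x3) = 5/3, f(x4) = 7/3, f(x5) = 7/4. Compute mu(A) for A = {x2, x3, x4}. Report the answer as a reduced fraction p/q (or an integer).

By the defining property of the Radon-Nikodym derivative, for every measurable set A,
  mu(A) = integral_A f dnu.
Since nu is a discrete measure concentrated on the atoms of X, the integral over A reduces to the sum
  mu(A) = sum_{x in A} f(x) * nu({x}).
Computing each term:
  x2: f(x2) * nu(x2) = 2 * 5 = 10.
  x3: f(x3) * nu(x3) = 5/3 * 6 = 10.
  x4: f(x4) * nu(x4) = 7/3 * 3 = 7.
Summing: mu(A) = 10 + 10 + 7 = 27.

27


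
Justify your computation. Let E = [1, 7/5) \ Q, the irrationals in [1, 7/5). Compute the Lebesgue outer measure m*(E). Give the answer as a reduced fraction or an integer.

The interval I = [1, 7/5) has m(I) = 7/5 - 1 = 2/5 (endpoints are measure-zero, so open/closed/half-open agree). Write I = (I cap Q) u (I \ Q). The rationals in I are countable, so m*(I cap Q) = 0 (cover each rational by intervals whose total length is arbitrarily small). By countable subadditivity m*(I) <= m*(I cap Q) + m*(I \ Q), hence m*(I \ Q) >= m(I) = 2/5. The reverse inequality m*(I \ Q) <= m*(I) = 2/5 is trivial since (I \ Q) is a subset of I. Therefore m*(I \ Q) = 2/5.

2/5


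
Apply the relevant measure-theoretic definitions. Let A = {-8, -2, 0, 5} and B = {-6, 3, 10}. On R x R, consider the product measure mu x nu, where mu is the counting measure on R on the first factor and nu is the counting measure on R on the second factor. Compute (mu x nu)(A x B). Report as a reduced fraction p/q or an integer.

For a measurable rectangle A x B, the product measure satisfies
  (mu x nu)(A x B) = mu(A) * nu(B).
  mu(A) = 4.
  nu(B) = 3.
  (mu x nu)(A x B) = 4 * 3 = 12.

12


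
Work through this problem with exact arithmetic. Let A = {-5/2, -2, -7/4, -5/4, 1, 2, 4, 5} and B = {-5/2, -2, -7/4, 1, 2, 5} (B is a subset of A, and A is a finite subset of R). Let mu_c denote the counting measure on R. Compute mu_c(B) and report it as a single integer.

Counting measure assigns mu_c(E) = |E| (number of elements) when E is finite.
B has 6 element(s), so mu_c(B) = 6.

6


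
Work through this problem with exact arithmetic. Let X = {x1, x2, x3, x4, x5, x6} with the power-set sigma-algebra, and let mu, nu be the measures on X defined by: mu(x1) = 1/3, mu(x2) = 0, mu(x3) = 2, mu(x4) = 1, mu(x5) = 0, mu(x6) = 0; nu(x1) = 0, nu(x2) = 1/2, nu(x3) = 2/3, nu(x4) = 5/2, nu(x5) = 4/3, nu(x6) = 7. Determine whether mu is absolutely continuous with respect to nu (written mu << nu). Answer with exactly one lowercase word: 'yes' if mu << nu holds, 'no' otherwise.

mu << nu means: every nu-null measurable set is also mu-null; equivalently, for every atom x, if nu({x}) = 0 then mu({x}) = 0.
Checking each atom:
  x1: nu = 0, mu = 1/3 > 0 -> violates mu << nu.
  x2: nu = 1/2 > 0 -> no constraint.
  x3: nu = 2/3 > 0 -> no constraint.
  x4: nu = 5/2 > 0 -> no constraint.
  x5: nu = 4/3 > 0 -> no constraint.
  x6: nu = 7 > 0 -> no constraint.
The atom(s) x1 violate the condition (nu = 0 but mu > 0). Therefore mu is NOT absolutely continuous w.r.t. nu.

no


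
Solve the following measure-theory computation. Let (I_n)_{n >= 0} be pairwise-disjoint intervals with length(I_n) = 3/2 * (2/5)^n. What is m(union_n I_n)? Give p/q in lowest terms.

By countable additivity of the Lebesgue measure on pairwise disjoint measurable sets,
  m(union_{n >= 0} I_n) = sum_{n >= 0} m(I_n) = sum_{n >= 0} a * r^n,
  with a = 3/2 and r = 2/5.
Since 0 < r = 2/5 < 1, the geometric series converges:
  sum_{n >= 0} a * r^n = a / (1 - r).
  = 3/2 / (1 - 2/5)
  = 3/2 / (3/5)
  = 5/2.

5/2


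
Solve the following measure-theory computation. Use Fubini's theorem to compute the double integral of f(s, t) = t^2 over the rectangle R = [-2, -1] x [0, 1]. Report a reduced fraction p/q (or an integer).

f(s, t) is a tensor product of a function of s and a function of t, and both factors are bounded continuous (hence Lebesgue integrable) on the rectangle, so Fubini's theorem applies:
  integral_R f d(m x m) = (integral_a1^b1 1 ds) * (integral_a2^b2 t^2 dt).
Inner integral in s: integral_{-2}^{-1} 1 ds = ((-1)^1 - (-2)^1)/1
  = 1.
Inner integral in t: integral_{0}^{1} t^2 dt = (1^3 - 0^3)/3
  = 1/3.
Product: (1) * (1/3) = 1/3.

1/3


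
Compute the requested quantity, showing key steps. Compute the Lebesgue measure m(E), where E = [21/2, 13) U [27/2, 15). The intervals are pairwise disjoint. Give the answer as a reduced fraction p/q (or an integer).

For pairwise disjoint intervals, m(union_i I_i) = sum_i m(I_i),
and m is invariant under swapping open/closed endpoints (single points have measure 0).
So m(E) = sum_i (b_i - a_i).
  I_1 has length 13 - 21/2 = 5/2.
  I_2 has length 15 - 27/2 = 3/2.
Summing:
  m(E) = 5/2 + 3/2 = 4.

4


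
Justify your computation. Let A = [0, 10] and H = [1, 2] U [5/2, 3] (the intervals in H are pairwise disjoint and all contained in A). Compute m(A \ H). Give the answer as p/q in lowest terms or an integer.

The ambient interval has length m(A) = 10 - 0 = 10.
Since the holes are disjoint and sit inside A, by finite additivity
  m(H) = sum_i (b_i - a_i), and m(A \ H) = m(A) - m(H).
Computing the hole measures:
  m(H_1) = 2 - 1 = 1.
  m(H_2) = 3 - 5/2 = 1/2.
Summed: m(H) = 1 + 1/2 = 3/2.
So m(A \ H) = 10 - 3/2 = 17/2.

17/2


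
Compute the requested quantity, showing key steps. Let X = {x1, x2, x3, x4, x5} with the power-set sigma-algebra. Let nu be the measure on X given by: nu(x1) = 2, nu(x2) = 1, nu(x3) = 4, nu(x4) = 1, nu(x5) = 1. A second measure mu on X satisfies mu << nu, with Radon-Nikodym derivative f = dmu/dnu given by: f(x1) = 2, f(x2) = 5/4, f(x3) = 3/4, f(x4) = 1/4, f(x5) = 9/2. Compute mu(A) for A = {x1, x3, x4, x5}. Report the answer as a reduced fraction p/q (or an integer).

By the defining property of the Radon-Nikodym derivative, for every measurable set A,
  mu(A) = integral_A f dnu.
Since nu is a discrete measure concentrated on the atoms of X, the integral over A reduces to the sum
  mu(A) = sum_{x in A} f(x) * nu({x}).
Computing each term:
  x1: f(x1) * nu(x1) = 2 * 2 = 4.
  x3: f(x3) * nu(x3) = 3/4 * 4 = 3.
  x4: f(x4) * nu(x4) = 1/4 * 1 = 1/4.
  x5: f(x5) * nu(x5) = 9/2 * 1 = 9/2.
Summing: mu(A) = 4 + 3 + 1/4 + 9/2 = 47/4.

47/4


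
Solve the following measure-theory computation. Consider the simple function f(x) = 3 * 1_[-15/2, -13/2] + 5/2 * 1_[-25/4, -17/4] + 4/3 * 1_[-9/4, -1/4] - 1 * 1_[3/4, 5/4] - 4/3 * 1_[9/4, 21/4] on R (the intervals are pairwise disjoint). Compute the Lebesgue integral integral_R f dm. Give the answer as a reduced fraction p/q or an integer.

For a simple function f = sum_i c_i * 1_{A_i} with disjoint A_i,
  integral f dm = sum_i c_i * m(A_i).
Lengths of the A_i:
  m(A_1) = -13/2 - (-15/2) = 1.
  m(A_2) = -17/4 - (-25/4) = 2.
  m(A_3) = -1/4 - (-9/4) = 2.
  m(A_4) = 5/4 - 3/4 = 1/2.
  m(A_5) = 21/4 - 9/4 = 3.
Contributions c_i * m(A_i):
  (3) * (1) = 3.
  (5/2) * (2) = 5.
  (4/3) * (2) = 8/3.
  (-1) * (1/2) = -1/2.
  (-4/3) * (3) = -4.
Total: 3 + 5 + 8/3 - 1/2 - 4 = 37/6.

37/6


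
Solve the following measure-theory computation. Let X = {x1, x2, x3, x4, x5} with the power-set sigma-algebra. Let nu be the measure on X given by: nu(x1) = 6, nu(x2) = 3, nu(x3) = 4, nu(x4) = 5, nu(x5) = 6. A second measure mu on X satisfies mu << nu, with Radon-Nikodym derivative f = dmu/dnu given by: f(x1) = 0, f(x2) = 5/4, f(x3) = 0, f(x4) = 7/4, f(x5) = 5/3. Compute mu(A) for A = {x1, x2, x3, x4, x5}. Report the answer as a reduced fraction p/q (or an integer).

By the defining property of the Radon-Nikodym derivative, for every measurable set A,
  mu(A) = integral_A f dnu.
Since nu is a discrete measure concentrated on the atoms of X, the integral over A reduces to the sum
  mu(A) = sum_{x in A} f(x) * nu({x}).
Computing each term:
  x1: f(x1) * nu(x1) = 0 * 6 = 0.
  x2: f(x2) * nu(x2) = 5/4 * 3 = 15/4.
  x3: f(x3) * nu(x3) = 0 * 4 = 0.
  x4: f(x4) * nu(x4) = 7/4 * 5 = 35/4.
  x5: f(x5) * nu(x5) = 5/3 * 6 = 10.
Summing: mu(A) = 0 + 15/4 + 0 + 35/4 + 10 = 45/2.

45/2


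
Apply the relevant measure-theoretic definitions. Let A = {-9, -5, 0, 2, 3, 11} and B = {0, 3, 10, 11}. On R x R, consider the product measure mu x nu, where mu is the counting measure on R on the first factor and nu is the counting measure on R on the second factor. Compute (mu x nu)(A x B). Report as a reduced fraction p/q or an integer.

For a measurable rectangle A x B, the product measure satisfies
  (mu x nu)(A x B) = mu(A) * nu(B).
  mu(A) = 6.
  nu(B) = 4.
  (mu x nu)(A x B) = 6 * 4 = 24.

24


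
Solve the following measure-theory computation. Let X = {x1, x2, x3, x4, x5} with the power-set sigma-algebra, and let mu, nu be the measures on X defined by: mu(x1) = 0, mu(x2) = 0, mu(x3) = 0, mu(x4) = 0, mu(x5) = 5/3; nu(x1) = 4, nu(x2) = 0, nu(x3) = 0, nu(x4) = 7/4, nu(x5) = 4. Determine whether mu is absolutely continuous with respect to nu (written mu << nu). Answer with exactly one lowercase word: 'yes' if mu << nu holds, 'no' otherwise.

mu << nu means: every nu-null measurable set is also mu-null; equivalently, for every atom x, if nu({x}) = 0 then mu({x}) = 0.
Checking each atom:
  x1: nu = 4 > 0 -> no constraint.
  x2: nu = 0, mu = 0 -> consistent with mu << nu.
  x3: nu = 0, mu = 0 -> consistent with mu << nu.
  x4: nu = 7/4 > 0 -> no constraint.
  x5: nu = 4 > 0 -> no constraint.
No atom violates the condition. Therefore mu << nu.

yes


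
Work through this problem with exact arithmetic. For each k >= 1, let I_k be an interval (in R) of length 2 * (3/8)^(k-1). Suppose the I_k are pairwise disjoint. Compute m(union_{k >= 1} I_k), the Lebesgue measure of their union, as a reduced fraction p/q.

By countable additivity of the Lebesgue measure on pairwise disjoint measurable sets,
  m(union_{k >= 1} I_k) = sum_{k >= 1} m(I_k) = sum_{k >= 1} a * r^(k-1),
  with a = 2 and r = 3/8.
Since 0 < r = 3/8 < 1, the geometric series converges:
  sum_{k >= 1} a * r^(k-1) = a / (1 - r).
  = 2 / (1 - 3/8)
  = 2 / (5/8)
  = 16/5.

16/5


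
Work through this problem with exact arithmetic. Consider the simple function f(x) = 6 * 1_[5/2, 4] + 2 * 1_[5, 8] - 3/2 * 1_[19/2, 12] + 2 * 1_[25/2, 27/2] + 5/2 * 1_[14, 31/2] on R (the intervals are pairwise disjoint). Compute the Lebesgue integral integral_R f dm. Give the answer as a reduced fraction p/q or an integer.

For a simple function f = sum_i c_i * 1_{A_i} with disjoint A_i,
  integral f dm = sum_i c_i * m(A_i).
Lengths of the A_i:
  m(A_1) = 4 - 5/2 = 3/2.
  m(A_2) = 8 - 5 = 3.
  m(A_3) = 12 - 19/2 = 5/2.
  m(A_4) = 27/2 - 25/2 = 1.
  m(A_5) = 31/2 - 14 = 3/2.
Contributions c_i * m(A_i):
  (6) * (3/2) = 9.
  (2) * (3) = 6.
  (-3/2) * (5/2) = -15/4.
  (2) * (1) = 2.
  (5/2) * (3/2) = 15/4.
Total: 9 + 6 - 15/4 + 2 + 15/4 = 17.

17


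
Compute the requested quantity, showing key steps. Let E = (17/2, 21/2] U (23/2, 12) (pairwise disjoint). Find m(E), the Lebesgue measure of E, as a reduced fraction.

For pairwise disjoint intervals, m(union_i I_i) = sum_i m(I_i),
and m is invariant under swapping open/closed endpoints (single points have measure 0).
So m(E) = sum_i (b_i - a_i).
  I_1 has length 21/2 - 17/2 = 2.
  I_2 has length 12 - 23/2 = 1/2.
Summing:
  m(E) = 2 + 1/2 = 5/2.

5/2


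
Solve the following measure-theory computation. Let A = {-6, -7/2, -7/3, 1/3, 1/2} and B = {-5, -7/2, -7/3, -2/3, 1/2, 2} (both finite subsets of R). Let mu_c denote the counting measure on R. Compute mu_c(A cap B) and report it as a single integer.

Counting measure on a finite set equals cardinality. mu_c(A cap B) = |A cap B| (elements appearing in both).
Enumerating the elements of A that also lie in B gives 3 element(s).
So mu_c(A cap B) = 3.

3


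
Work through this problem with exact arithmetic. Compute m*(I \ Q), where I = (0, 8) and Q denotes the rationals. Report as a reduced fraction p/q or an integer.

The interval I = (0, 8) has m(I) = 8 - 0 = 8 (endpoints are measure-zero, so open/closed/half-open agree). Write I = (I cap Q) u (I \ Q). The rationals in I are countable, so m*(I cap Q) = 0 (cover each rational by intervals whose total length is arbitrarily small). By countable subadditivity m*(I) <= m*(I cap Q) + m*(I \ Q), hence m*(I \ Q) >= m(I) = 8. The reverse inequality m*(I \ Q) <= m*(I) = 8 is trivial since (I \ Q) is a subset of I. Therefore m*(I \ Q) = 8.

8


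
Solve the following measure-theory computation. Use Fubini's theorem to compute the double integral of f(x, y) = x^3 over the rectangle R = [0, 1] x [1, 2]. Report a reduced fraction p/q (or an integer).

f(x, y) is a tensor product of a function of x and a function of y, and both factors are bounded continuous (hence Lebesgue integrable) on the rectangle, so Fubini's theorem applies:
  integral_R f d(m x m) = (integral_a1^b1 x^3 dx) * (integral_a2^b2 1 dy).
Inner integral in x: integral_{0}^{1} x^3 dx = (1^4 - 0^4)/4
  = 1/4.
Inner integral in y: integral_{1}^{2} 1 dy = (2^1 - 1^1)/1
  = 1.
Product: (1/4) * (1) = 1/4.

1/4


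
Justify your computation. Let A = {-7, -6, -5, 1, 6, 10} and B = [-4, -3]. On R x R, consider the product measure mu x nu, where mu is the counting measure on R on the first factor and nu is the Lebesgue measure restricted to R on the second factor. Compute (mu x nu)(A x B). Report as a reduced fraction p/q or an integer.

For a measurable rectangle A x B, the product measure satisfies
  (mu x nu)(A x B) = mu(A) * nu(B).
  mu(A) = 6.
  nu(B) = 1.
  (mu x nu)(A x B) = 6 * 1 = 6.

6


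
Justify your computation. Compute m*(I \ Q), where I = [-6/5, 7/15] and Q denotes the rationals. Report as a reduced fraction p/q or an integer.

The interval I = [-6/5, 7/15] has m(I) = 7/15 - (-6/5) = 5/3 (endpoints are measure-zero, so open/closed/half-open agree). Write I = (I cap Q) u (I \ Q). The rationals in I are countable, so m*(I cap Q) = 0 (cover each rational by intervals whose total length is arbitrarily small). By countable subadditivity m*(I) <= m*(I cap Q) + m*(I \ Q), hence m*(I \ Q) >= m(I) = 5/3. The reverse inequality m*(I \ Q) <= m*(I) = 5/3 is trivial since (I \ Q) is a subset of I. Therefore m*(I \ Q) = 5/3.

5/3


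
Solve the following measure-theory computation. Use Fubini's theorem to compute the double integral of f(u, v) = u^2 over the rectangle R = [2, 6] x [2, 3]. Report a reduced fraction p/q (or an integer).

f(u, v) is a tensor product of a function of u and a function of v, and both factors are bounded continuous (hence Lebesgue integrable) on the rectangle, so Fubini's theorem applies:
  integral_R f d(m x m) = (integral_a1^b1 u^2 du) * (integral_a2^b2 1 dv).
Inner integral in u: integral_{2}^{6} u^2 du = (6^3 - 2^3)/3
  = 208/3.
Inner integral in v: integral_{2}^{3} 1 dv = (3^1 - 2^1)/1
  = 1.
Product: (208/3) * (1) = 208/3.

208/3


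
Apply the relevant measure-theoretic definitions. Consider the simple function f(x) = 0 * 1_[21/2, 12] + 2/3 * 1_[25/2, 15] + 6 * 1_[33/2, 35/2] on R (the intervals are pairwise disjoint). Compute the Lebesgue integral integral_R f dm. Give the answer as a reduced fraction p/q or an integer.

For a simple function f = sum_i c_i * 1_{A_i} with disjoint A_i,
  integral f dm = sum_i c_i * m(A_i).
Lengths of the A_i:
  m(A_1) = 12 - 21/2 = 3/2.
  m(A_2) = 15 - 25/2 = 5/2.
  m(A_3) = 35/2 - 33/2 = 1.
Contributions c_i * m(A_i):
  (0) * (3/2) = 0.
  (2/3) * (5/2) = 5/3.
  (6) * (1) = 6.
Total: 0 + 5/3 + 6 = 23/3.

23/3


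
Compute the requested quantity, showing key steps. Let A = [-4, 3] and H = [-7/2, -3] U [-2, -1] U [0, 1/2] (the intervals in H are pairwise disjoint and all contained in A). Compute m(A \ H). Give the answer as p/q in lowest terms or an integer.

The ambient interval has length m(A) = 3 - (-4) = 7.
Since the holes are disjoint and sit inside A, by finite additivity
  m(H) = sum_i (b_i - a_i), and m(A \ H) = m(A) - m(H).
Computing the hole measures:
  m(H_1) = -3 - (-7/2) = 1/2.
  m(H_2) = -1 - (-2) = 1.
  m(H_3) = 1/2 - 0 = 1/2.
Summed: m(H) = 1/2 + 1 + 1/2 = 2.
So m(A \ H) = 7 - 2 = 5.

5


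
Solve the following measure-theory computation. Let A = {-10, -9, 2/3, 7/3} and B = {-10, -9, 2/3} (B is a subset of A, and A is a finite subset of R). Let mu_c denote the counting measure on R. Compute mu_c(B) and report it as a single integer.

Counting measure assigns mu_c(E) = |E| (number of elements) when E is finite.
B has 3 element(s), so mu_c(B) = 3.

3


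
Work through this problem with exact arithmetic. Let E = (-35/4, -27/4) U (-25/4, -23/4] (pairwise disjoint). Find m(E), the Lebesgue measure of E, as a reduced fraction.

For pairwise disjoint intervals, m(union_i I_i) = sum_i m(I_i),
and m is invariant under swapping open/closed endpoints (single points have measure 0).
So m(E) = sum_i (b_i - a_i).
  I_1 has length -27/4 - (-35/4) = 2.
  I_2 has length -23/4 - (-25/4) = 1/2.
Summing:
  m(E) = 2 + 1/2 = 5/2.

5/2


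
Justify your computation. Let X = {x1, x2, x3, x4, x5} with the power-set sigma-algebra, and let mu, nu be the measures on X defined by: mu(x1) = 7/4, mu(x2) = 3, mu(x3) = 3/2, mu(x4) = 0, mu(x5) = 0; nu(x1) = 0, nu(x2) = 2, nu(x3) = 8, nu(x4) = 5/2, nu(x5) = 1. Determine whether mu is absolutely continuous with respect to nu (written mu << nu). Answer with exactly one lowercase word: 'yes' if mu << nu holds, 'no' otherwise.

mu << nu means: every nu-null measurable set is also mu-null; equivalently, for every atom x, if nu({x}) = 0 then mu({x}) = 0.
Checking each atom:
  x1: nu = 0, mu = 7/4 > 0 -> violates mu << nu.
  x2: nu = 2 > 0 -> no constraint.
  x3: nu = 8 > 0 -> no constraint.
  x4: nu = 5/2 > 0 -> no constraint.
  x5: nu = 1 > 0 -> no constraint.
The atom(s) x1 violate the condition (nu = 0 but mu > 0). Therefore mu is NOT absolutely continuous w.r.t. nu.

no


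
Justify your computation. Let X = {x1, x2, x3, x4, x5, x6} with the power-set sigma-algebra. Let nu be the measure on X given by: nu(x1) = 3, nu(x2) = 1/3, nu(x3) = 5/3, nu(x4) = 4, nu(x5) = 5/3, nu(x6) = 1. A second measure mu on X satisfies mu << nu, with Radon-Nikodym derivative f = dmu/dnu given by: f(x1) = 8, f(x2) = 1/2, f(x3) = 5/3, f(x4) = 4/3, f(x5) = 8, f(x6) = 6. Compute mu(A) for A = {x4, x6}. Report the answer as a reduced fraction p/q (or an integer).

By the defining property of the Radon-Nikodym derivative, for every measurable set A,
  mu(A) = integral_A f dnu.
Since nu is a discrete measure concentrated on the atoms of X, the integral over A reduces to the sum
  mu(A) = sum_{x in A} f(x) * nu({x}).
Computing each term:
  x4: f(x4) * nu(x4) = 4/3 * 4 = 16/3.
  x6: f(x6) * nu(x6) = 6 * 1 = 6.
Summing: mu(A) = 16/3 + 6 = 34/3.

34/3


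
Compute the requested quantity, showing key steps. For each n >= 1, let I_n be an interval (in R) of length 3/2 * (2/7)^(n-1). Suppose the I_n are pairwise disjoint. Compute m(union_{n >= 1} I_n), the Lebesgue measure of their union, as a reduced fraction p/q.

By countable additivity of the Lebesgue measure on pairwise disjoint measurable sets,
  m(union_{n >= 1} I_n) = sum_{n >= 1} m(I_n) = sum_{n >= 1} a * r^(n-1),
  with a = 3/2 and r = 2/7.
Since 0 < r = 2/7 < 1, the geometric series converges:
  sum_{n >= 1} a * r^(n-1) = a / (1 - r).
  = 3/2 / (1 - 2/7)
  = 3/2 / (5/7)
  = 21/10.

21/10


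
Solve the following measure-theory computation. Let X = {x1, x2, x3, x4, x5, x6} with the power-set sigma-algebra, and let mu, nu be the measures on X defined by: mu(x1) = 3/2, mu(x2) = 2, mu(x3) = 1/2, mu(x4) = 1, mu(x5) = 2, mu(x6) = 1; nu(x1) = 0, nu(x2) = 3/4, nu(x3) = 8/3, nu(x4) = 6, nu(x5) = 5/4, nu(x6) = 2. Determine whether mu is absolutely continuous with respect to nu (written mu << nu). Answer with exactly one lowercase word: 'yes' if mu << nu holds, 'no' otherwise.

mu << nu means: every nu-null measurable set is also mu-null; equivalently, for every atom x, if nu({x}) = 0 then mu({x}) = 0.
Checking each atom:
  x1: nu = 0, mu = 3/2 > 0 -> violates mu << nu.
  x2: nu = 3/4 > 0 -> no constraint.
  x3: nu = 8/3 > 0 -> no constraint.
  x4: nu = 6 > 0 -> no constraint.
  x5: nu = 5/4 > 0 -> no constraint.
  x6: nu = 2 > 0 -> no constraint.
The atom(s) x1 violate the condition (nu = 0 but mu > 0). Therefore mu is NOT absolutely continuous w.r.t. nu.

no


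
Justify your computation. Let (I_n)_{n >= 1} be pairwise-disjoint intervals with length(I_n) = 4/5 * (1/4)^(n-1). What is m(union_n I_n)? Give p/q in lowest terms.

By countable additivity of the Lebesgue measure on pairwise disjoint measurable sets,
  m(union_{n >= 1} I_n) = sum_{n >= 1} m(I_n) = sum_{n >= 1} a * r^(n-1),
  with a = 4/5 and r = 1/4.
Since 0 < r = 1/4 < 1, the geometric series converges:
  sum_{n >= 1} a * r^(n-1) = a / (1 - r).
  = 4/5 / (1 - 1/4)
  = 4/5 / (3/4)
  = 16/15.

16/15


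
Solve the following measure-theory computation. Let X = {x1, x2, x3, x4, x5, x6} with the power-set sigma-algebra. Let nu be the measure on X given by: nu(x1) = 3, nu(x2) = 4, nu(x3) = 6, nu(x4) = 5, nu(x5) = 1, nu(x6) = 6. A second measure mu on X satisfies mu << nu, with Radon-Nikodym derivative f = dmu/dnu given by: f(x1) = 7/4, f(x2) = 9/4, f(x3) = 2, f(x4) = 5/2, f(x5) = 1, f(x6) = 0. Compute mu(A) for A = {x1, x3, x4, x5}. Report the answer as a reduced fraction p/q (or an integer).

By the defining property of the Radon-Nikodym derivative, for every measurable set A,
  mu(A) = integral_A f dnu.
Since nu is a discrete measure concentrated on the atoms of X, the integral over A reduces to the sum
  mu(A) = sum_{x in A} f(x) * nu({x}).
Computing each term:
  x1: f(x1) * nu(x1) = 7/4 * 3 = 21/4.
  x3: f(x3) * nu(x3) = 2 * 6 = 12.
  x4: f(x4) * nu(x4) = 5/2 * 5 = 25/2.
  x5: f(x5) * nu(x5) = 1 * 1 = 1.
Summing: mu(A) = 21/4 + 12 + 25/2 + 1 = 123/4.

123/4


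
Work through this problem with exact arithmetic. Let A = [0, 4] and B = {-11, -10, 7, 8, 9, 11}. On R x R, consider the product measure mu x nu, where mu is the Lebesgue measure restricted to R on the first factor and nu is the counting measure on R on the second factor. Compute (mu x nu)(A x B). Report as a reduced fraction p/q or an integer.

For a measurable rectangle A x B, the product measure satisfies
  (mu x nu)(A x B) = mu(A) * nu(B).
  mu(A) = 4.
  nu(B) = 6.
  (mu x nu)(A x B) = 4 * 6 = 24.

24


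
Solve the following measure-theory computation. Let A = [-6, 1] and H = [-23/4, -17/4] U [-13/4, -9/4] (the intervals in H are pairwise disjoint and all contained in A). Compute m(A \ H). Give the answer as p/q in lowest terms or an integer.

The ambient interval has length m(A) = 1 - (-6) = 7.
Since the holes are disjoint and sit inside A, by finite additivity
  m(H) = sum_i (b_i - a_i), and m(A \ H) = m(A) - m(H).
Computing the hole measures:
  m(H_1) = -17/4 - (-23/4) = 3/2.
  m(H_2) = -9/4 - (-13/4) = 1.
Summed: m(H) = 3/2 + 1 = 5/2.
So m(A \ H) = 7 - 5/2 = 9/2.

9/2


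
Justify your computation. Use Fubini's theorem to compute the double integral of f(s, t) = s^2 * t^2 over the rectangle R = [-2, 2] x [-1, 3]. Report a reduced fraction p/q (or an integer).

f(s, t) is a tensor product of a function of s and a function of t, and both factors are bounded continuous (hence Lebesgue integrable) on the rectangle, so Fubini's theorem applies:
  integral_R f d(m x m) = (integral_a1^b1 s^2 ds) * (integral_a2^b2 t^2 dt).
Inner integral in s: integral_{-2}^{2} s^2 ds = (2^3 - (-2)^3)/3
  = 16/3.
Inner integral in t: integral_{-1}^{3} t^2 dt = (3^3 - (-1)^3)/3
  = 28/3.
Product: (16/3) * (28/3) = 448/9.

448/9
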